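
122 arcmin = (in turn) 1 arcmin = 0.00029088821 rad, so 122 arcmin = 122 * 0.00029088821 = 0.035488361 rad. 1 turn = 6.2831853 rad, so 0.035488361 rad = 0.035488361 / 6.2831853 = 0.0056481481 turn ≈ 0.005648 turn (4 s.f.). Final answer: 0.005648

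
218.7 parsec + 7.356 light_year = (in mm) 6.818e+21. Check: 1 parsec = 3.0856776e+16 m, so 218.7 parsec = 218.7 * 3.0856776e+16 = 6.7483769e+18 m. 1 light_year = 9.4607305e+15 m, so 7.356 light_year = 7.356 * 9.4607305e+15 = 6.9593133e+16 m. Sum: 6.7483769e+18 + 6.9593133e+16 = 6.81797e+18 m. 1 mm = 0.001 m, so 6.81797e+18 m = 6.81797e+18 / 0.001 = 6.81797e+21 mm ≈ 6.818e+21 mm (4 s.f.).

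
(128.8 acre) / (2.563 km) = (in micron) 1 acre = 4046.8564 m^2, so 128.8 acre = 128.8 * 4046.8564 = 521235.11 m^2. 1 km = 1000 m, so 2.563 km = 2.563 * 1000 = 2563 m. Combine: 521235.11 m^2 / 2563 m = 203.36914 m. 1 micron = 1e-06 m, so 203.36914 m = 203.36914 / 1e-06 = 2.0336914e+08 micron ≈ 2.034e+08 micron (4 s.f.). Final answer: 2.034e+08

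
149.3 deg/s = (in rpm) 24.88. Check: 1 deg/s = 0.017453293 rad/s, so 149.3 deg/s = 149.3 * 0.017453293 = 2.6057766 rad/s. 1 rpm = 0.10471976 rad/s, so 2.6057766 rad/s = 2.6057766 / 0.10471976 = 24.883333 rpm ≈ 24.88 rpm (4 s.f.).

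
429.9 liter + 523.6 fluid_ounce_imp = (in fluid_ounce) 1 liter = 0.001 m^3, so 429.9 liter = 429.9 * 0.001 = 0.4299 m^3. 1 fluid_ounce_imp = 2.8413063e-05 m^3, so 523.6 fluid_ounce_imp = 523.6 * 2.8413063e-05 = 0.01487708 m^3. Sum: 0.4299 + 0.01487708 = 0.44477708 m^3. 1 fluid_ounce = 2.957353e-05 m^3, so 0.44477708 m^3 = 0.44477708 / 2.957353e-05 = 15039.702 fluid_ounce ≈ 1.504e+04 fluid_ounce (4 s.f.). Final answer: 1.504e+04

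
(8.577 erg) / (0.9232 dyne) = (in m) 0.09291. Check: 1 erg = 1e-07 J, so 8.577 erg = 8.577 * 1e-07 = 8.577e-07 J. 1 dyne = 1e-05 N, so 0.9232 dyne = 0.9232 * 1e-05 = 9.232e-06 N. Combine: 8.577e-07 J / 9.232e-06 N = 0.092905113 m. Result: 0.092905113 m ≈ 0.09291 m (4 s.f.).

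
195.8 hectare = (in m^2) 1.958e+06. Check: 1 hectare = 10000 m^2, so 195.8 hectare = 195.8 * 10000 = 1958000 m^2. Result: 1958000 m^2 ≈ 1.958e+06 m^2 (4 s.f.).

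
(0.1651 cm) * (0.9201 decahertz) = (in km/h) 1 cm = 0.01 m, so 0.1651 cm = 0.1651 * 0.01 = 0.001651 m. 1 decahertz = 10 Hz, so 0.9201 decahertz = 0.9201 * 10 = 9.201 Hz. Combine: 0.001651 m * 9.201 Hz = 0.015190851 m/s. 1 km/h = 0.27777778 m/s, so 0.015190851 m/s = 0.015190851 / 0.27777778 = 0.054687064 km/h ≈ 0.05469 km/h (4 s.f.). Final answer: 0.05469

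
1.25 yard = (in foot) 1 yard = 0.9144 m, so 1.25 yard = 1.25 * 0.9144 = 1.143 m. 1 foot = 0.3048 m, so 1.143 m = 1.143 / 0.3048 = 3.75 foot. Final answer: 3.75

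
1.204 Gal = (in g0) 1 Gal = 0.01 m/s^2, so 1.204 Gal = 1.204 * 0.01 = 0.01204 m/s^2. 1 g0 = 9.80665 m/s^2, so 0.01204 m/s^2 = 0.01204 / 9.80665 = 0.0012277383 g0 ≈ 0.001228 g0 (4 s.f.). Final answer: 0.001228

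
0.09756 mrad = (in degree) 0.00559. Check: 1 mrad = 0.001 rad, so 0.09756 mrad = 0.09756 * 0.001 = 9.756e-05 rad. 1 degree = 0.017453293 rad, so 9.756e-05 rad = 9.756e-05 / 0.017453293 = 0.0055897762 degree ≈ 0.00559 degree (4 s.f.).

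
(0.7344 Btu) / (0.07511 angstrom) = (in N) 1.032e+14. Check: 1 Btu = 1055.0559 J, so 0.7344 Btu = 0.7344 * 1055.0559 = 774.83302 J. 1 angstrom = 1e-10 m, so 0.07511 angstrom = 0.07511 * 1e-10 = 7.511e-12 m. Combine: 774.83302 J / 7.511e-12 m = 1.0315977e+14 N. Result: 1.0315977e+14 N ≈ 1.032e+14 N (4 s.f.).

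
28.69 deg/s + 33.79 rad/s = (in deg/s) 1 deg/s = 0.017453293 rad/s, so 28.69 deg/s = 28.69 * 0.017453293 = 0.50073496 rad/s. 33.79 rad/s is already in rad/s. Sum: 0.50073496 + 33.79 = 34.290735 rad/s. 1 deg/s = 0.017453293 rad/s, so 34.290735 rad/s = 34.290735 / 0.017453293 = 1964.7144 deg/s ≈ 1965 deg/s (4 s.f.). Final answer: 1965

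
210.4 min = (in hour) 1 min = 60 s, so 210.4 min = 210.4 * 60 = 12624 s. 1 hour = 3600 s, so 12624 s = 12624 / 3600 = 3.5066667 hour ≈ 3.507 hour (4 s.f.). Final answer: 3.507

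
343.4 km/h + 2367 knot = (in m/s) 1313. Check: 1 km/h = 0.27777778 m/s, so 343.4 km/h = 343.4 * 0.27777778 = 95.388889 m/s. 1 knot = 0.51444444 m/s, so 2367 knot = 2367 * 0.51444444 = 1217.69 m/s. Sum: 95.388889 + 1217.69 = 1313.0789 m/s. Result: 1313.0789 m/s ≈ 1313 m/s (4 s.f.).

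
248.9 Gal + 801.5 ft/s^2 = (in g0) 25.17. Check: 1 Gal = 0.01 m/s^2, so 248.9 Gal = 248.9 * 0.01 = 2.489 m/s^2. 1 ft/s^2 = 0.3048 m/s^2, so 801.5 ft/s^2 = 801.5 * 0.3048 = 244.2972 m/s^2. Sum: 2.489 + 244.2972 = 246.7862 m/s^2. 1 g0 = 9.80665 m/s^2, so 246.7862 m/s^2 = 246.7862 / 9.80665 = 25.165189 g0 ≈ 25.17 g0 (4 s.f.).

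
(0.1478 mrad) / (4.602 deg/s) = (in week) 1 mrad = 0.001 rad, so 0.1478 mrad = 0.1478 * 0.001 = 0.0001478 rad. 1 deg/s = 0.017453293 rad/s, so 4.602 deg/s = 4.602 * 0.017453293 = 0.080320052 rad/s. Combine: 0.0001478 rad / 0.080320052 rad/s = 0.0018401382 s. 1 week = 604800 s, so 0.0018401382 s = 0.0018401382 / 604800 = 3.0425566e-09 week ≈ 3.043e-09 week (4 s.f.). Final answer: 3.043e-09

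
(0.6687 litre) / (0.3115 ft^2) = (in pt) 65.5. Check: 1 litre = 0.001 m^3, so 0.6687 litre = 0.6687 * 0.001 = 0.0006687 m^3. 1 ft^2 = 0.09290304 m^2, so 0.3115 ft^2 = 0.3115 * 0.09290304 = 0.028939297 m^2. Combine: 0.0006687 m^3 / 0.028939297 m^2 = 0.023106988 m. 1 pt = 0.00035277778 m, so 0.023106988 m = 0.023106988 / 0.00035277778 = 65.500125 pt ≈ 65.5 pt (4 s.f.).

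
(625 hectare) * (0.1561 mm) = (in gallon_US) 1 hectare = 10000 m^2, so 625 hectare = 625 * 10000 = 6250000 m^2. 1 mm = 0.001 m, so 0.1561 mm = 0.1561 * 0.001 = 0.0001561 m. Combine: 6250000 m^2 * 0.0001561 m = 975.625 m^3. 1 gallon_US = 0.0037854118 m^3, so 975.625 m^3 = 975.625 / 0.0037854118 = 257732.86 gallon_US ≈ 2.577e+05 gallon_US (4 s.f.). Final answer: 2.577e+05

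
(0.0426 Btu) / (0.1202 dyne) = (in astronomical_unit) 1 Btu = 1055.0559 J, so 0.0426 Btu = 0.0426 * 1055.0559 = 44.945379 J. 1 dyne = 1e-05 N, so 0.1202 dyne = 0.1202 * 1e-05 = 1.202e-06 N. Combine: 44.945379 J / 1.202e-06 N = 37392162 m. 1 astronomical_unit = 1.4959787e+11 m, so 37392162 m = 37392162 / 1.4959787e+11 = 0.00024995117 astronomical_unit ≈ 0.00025 astronomical_unit (4 s.f.). Final answer: 0.00025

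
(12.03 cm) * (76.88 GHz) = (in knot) 1.798e+10. Check: 1 cm = 0.01 m, so 12.03 cm = 12.03 * 0.01 = 0.1203 m. 1 GHz = 1e+09 Hz, so 76.88 GHz = 76.88 * 1e+09 = 7.688e+10 Hz. Combine: 0.1203 m * 7.688e+10 Hz = 9.248664e+09 m/s. 1 knot = 0.51444444 m/s, so 9.248664e+09 m/s = 9.248664e+09 / 0.51444444 = 1.7977965e+10 knot ≈ 1.798e+10 knot (4 s.f.).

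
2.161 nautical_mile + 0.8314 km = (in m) 4834. Check: 1 nautical_mile = 1852 m, so 2.161 nautical_mile = 2.161 * 1852 = 4002.172 m. 1 km = 1000 m, so 0.8314 km = 0.8314 * 1000 = 831.4 m. Sum: 4002.172 + 831.4 = 4833.572 m. Result: 4833.572 m ≈ 4834 m (4 s.f.).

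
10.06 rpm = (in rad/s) 1 rpm = 0.10471976 rad/s, so 10.06 rpm = 10.06 * 0.10471976 = 1.0534807 rad/s. Result: 1.0534807 rad/s ≈ 1.053 rad/s (4 s.f.). Final answer: 1.053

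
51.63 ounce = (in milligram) 1.464e+06. Check: 1 ounce = 0.028349523 kg, so 51.63 ounce = 51.63 * 0.028349523 = 1.4636859 kg. 1 milligram = 1e-06 kg, so 1.4636859 kg = 1.4636859 / 1e-06 = 1463685.9 milligram ≈ 1.464e+06 milligram (4 s.f.).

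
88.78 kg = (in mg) 1 mg = 1e-06 kg, so 88.78 kg = 88.78 / 1e-06 = 88780000 mg ≈ 8.878e+07 mg (4 s.f.). Final answer: 8.878e+07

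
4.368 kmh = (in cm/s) 121.3. Check: 1 kmh = 0.27777778 m/s, so 4.368 kmh = 4.368 * 0.27777778 = 1.2133333 m/s. 1 cm/s = 0.01 m/s, so 1.2133333 m/s = 1.2133333 / 0.01 = 121.33333 cm/s ≈ 121.3 cm/s (4 s.f.).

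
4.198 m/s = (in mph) 1 mph = 0.44704 m/s, so 4.198 m/s = 4.198 / 0.44704 = 9.3906586 mph ≈ 9.391 mph (4 s.f.). Final answer: 9.391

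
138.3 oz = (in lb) 1 oz = 0.028349523 kg, so 138.3 oz = 138.3 * 0.028349523 = 3.920739 kg. 1 lb = 0.45359237 kg, so 3.920739 kg = 3.920739 / 0.45359237 = 8.64375 lb ≈ 8.644 lb (4 s.f.). Final answer: 8.644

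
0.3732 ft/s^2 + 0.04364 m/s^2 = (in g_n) 1 ft/s^2 = 0.3048 m/s^2, so 0.3732 ft/s^2 = 0.3732 * 0.3048 = 0.11375136 m/s^2. 0.04364 m/s^2 is already in m/s^2. Sum: 0.11375136 + 0.04364 = 0.15739136 m/s^2. 1 g_n = 9.80665 m/s^2, so 0.15739136 m/s^2 = 0.15739136 / 9.80665 = 0.016049452 g_n ≈ 0.01605 g_n (4 s.f.). Final answer: 0.01605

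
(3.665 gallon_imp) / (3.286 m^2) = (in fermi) 5.07e+12. Check: 1 gallon_imp = 0.00454609 m^3, so 3.665 gallon_imp = 3.665 * 0.00454609 = 0.01666142 m^3. 3.286 m^2 is already in m^2. Combine: 0.01666142 m^3 / 3.286 m^2 = 0.005070426 m. 1 fermi = 1e-15 m, so 0.005070426 m = 0.005070426 / 1e-15 = 5.070426e+12 fermi ≈ 5.07e+12 fermi (4 s.f.).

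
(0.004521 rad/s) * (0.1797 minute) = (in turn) 0.004521 rad/s is already in rad/s. 1 minute = 60 s, so 0.1797 minute = 0.1797 * 60 = 10.782 s. Combine: 0.004521 rad/s * 10.782 s = 0.048745422 rad. 1 turn = 6.2831853 rad, so 0.048745422 rad = 0.048745422 / 6.2831853 = 0.0077580749 turn ≈ 0.007758 turn (4 s.f.). Final answer: 0.007758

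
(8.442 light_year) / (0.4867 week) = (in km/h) 1 light_year = 9.4607305e+15 m, so 8.442 light_year = 8.442 * 9.4607305e+15 = 7.9867487e+16 m. 1 week = 604800 s, so 0.4867 week = 0.4867 * 604800 = 294356.16 s. Combine: 7.9867487e+16 m / 294356.16 s = 2.7132942e+11 m/s. 1 km/h = 0.27777778 m/s, so 2.7132942e+11 m/s = 2.7132942e+11 / 0.27777778 = 9.7678592e+11 km/h ≈ 9.768e+11 km/h (4 s.f.). Final answer: 9.768e+11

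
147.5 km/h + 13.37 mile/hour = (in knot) 1 km/h = 0.27777778 m/s, so 147.5 km/h = 147.5 * 0.27777778 = 40.972222 m/s. 1 mile/hour = 0.44704 m/s, so 13.37 mile/hour = 13.37 * 0.44704 = 5.9769248 m/s. Sum: 40.972222 + 5.9769248 = 46.949147 m/s. 1 knot = 0.51444444 m/s, so 46.949147 m/s = 46.949147 / 0.51444444 = 91.261841 knot ≈ 91.26 knot (4 s.f.). Final answer: 91.26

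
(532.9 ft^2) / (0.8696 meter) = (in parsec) 1 ft^2 = 0.09290304 m^2, so 532.9 ft^2 = 532.9 * 0.09290304 = 49.50803 m^2. 0.8696 meter = 0.8696 m. Combine: 49.50803 m^2 / 0.8696 m = 56.931957 m. 1 parsec = 3.0856776e+16 m, so 56.931957 m = 56.931957 / 3.0856776e+16 = 1.8450391e-15 parsec ≈ 1.845e-15 parsec (4 s.f.). Final answer: 1.845e-15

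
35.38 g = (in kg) 1 g = 0.001 kg, so 35.38 g = 35.38 * 0.001 = 0.03538 kg. Result: 0.03538 kg. Final answer: 0.03538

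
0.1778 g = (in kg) 0.0001778. Check: 1 g = 0.001 kg, so 0.1778 g = 0.1778 * 0.001 = 0.0001778 kg. Result: 0.0001778 kg.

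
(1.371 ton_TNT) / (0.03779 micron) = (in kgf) 1 ton_TNT = 4.184e+09 J, so 1.371 ton_TNT = 1.371 * 4.184e+09 = 5.736264e+09 J. 1 micron = 1e-06 m, so 0.03779 micron = 0.03779 * 1e-06 = 3.779e-08 m. Combine: 5.736264e+09 J / 3.779e-08 m = 1.5179317e+17 N. 1 kgf = 9.80665 N, so 1.5179317e+17 N = 1.5179317e+17 / 9.80665 = 1.5478596e+16 kgf ≈ 1.548e+16 kgf (4 s.f.). Final answer: 1.548e+16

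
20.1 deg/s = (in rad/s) 0.3508. Check: 1 deg/s = 0.017453293 rad/s, so 20.1 deg/s = 20.1 * 0.017453293 = 0.35081118 rad/s. Result: 0.35081118 rad/s ≈ 0.3508 rad/s (4 s.f.).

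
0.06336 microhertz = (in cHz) 1 microhertz = 1e-06 Hz, so 0.06336 microhertz = 0.06336 * 1e-06 = 6.336e-08 Hz. 1 cHz = 0.01 Hz, so 6.336e-08 Hz = 6.336e-08 / 0.01 = 6.336e-06 cHz. Final answer: 6.336e-06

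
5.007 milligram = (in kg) 1 milligram = 1e-06 kg, so 5.007 milligram = 5.007 * 1e-06 = 5.007e-06 kg. Result: 5.007e-06 kg. Final answer: 5.007e-06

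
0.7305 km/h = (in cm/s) 20.29. Check: 1 km/h = 0.27777778 m/s, so 0.7305 km/h = 0.7305 * 0.27777778 = 0.20291667 m/s. 1 cm/s = 0.01 m/s, so 0.20291667 m/s = 0.20291667 / 0.01 = 20.291667 cm/s ≈ 20.29 cm/s (4 s.f.).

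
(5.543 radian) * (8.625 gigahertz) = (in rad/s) 4.781e+10. Check: 5.543 radian = 5.543 rad. 1 gigahertz = 1e+09 Hz, so 8.625 gigahertz = 8.625 * 1e+09 = 8.625e+09 Hz. Combine: 5.543 rad * 8.625e+09 Hz = 4.7808375e+10 rad/s. Result: 4.7808375e+10 rad/s ≈ 4.781e+10 rad/s (4 s.f.).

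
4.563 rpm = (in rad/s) 1 rpm = 0.10471976 rad/s, so 4.563 rpm = 4.563 * 0.10471976 = 0.47783624 rad/s. Result: 0.47783624 rad/s ≈ 0.4778 rad/s (4 s.f.). Final answer: 0.4778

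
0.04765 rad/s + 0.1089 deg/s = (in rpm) 0.4732. Check: 0.04765 rad/s is already in rad/s. 1 deg/s = 0.017453293 rad/s, so 0.1089 deg/s = 0.1089 * 0.017453293 = 0.0019006636 rad/s. Sum: 0.04765 + 0.0019006636 = 0.049550664 rad/s. 1 rpm = 0.10471976 rad/s, so 0.049550664 rad/s = 0.049550664 / 0.10471976 = 0.47317398 rpm ≈ 0.4732 rpm (4 s.f.).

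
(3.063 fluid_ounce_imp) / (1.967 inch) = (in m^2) 0.001742. Check: 1 fluid_ounce_imp = 2.8413063e-05 m^3, so 3.063 fluid_ounce_imp = 3.063 * 2.8413063e-05 = 8.702921e-05 m^3. 1 inch = 0.0254 m, so 1.967 inch = 1.967 * 0.0254 = 0.0499618 m. Combine: 8.702921e-05 m^3 / 0.0499618 m = 0.001741915 m^2. Result: 0.001741915 m^2 ≈ 0.001742 m^2 (4 s.f.).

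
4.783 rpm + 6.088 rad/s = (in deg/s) 1 rpm = 0.10471976 rad/s, so 4.783 rpm = 4.783 * 0.10471976 = 0.50087459 rad/s. 6.088 rad/s is already in rad/s. Sum: 0.50087459 + 6.088 = 6.5888746 rad/s. 1 deg/s = 0.017453293 rad/s, so 6.5888746 rad/s = 6.5888746 / 0.017453293 = 377.51471 deg/s ≈ 377.5 deg/s (4 s.f.). Final answer: 377.5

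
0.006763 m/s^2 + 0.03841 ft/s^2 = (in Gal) 1.847. Check: 0.006763 m/s^2 is already in m/s^2. 1 ft/s^2 = 0.3048 m/s^2, so 0.03841 ft/s^2 = 0.03841 * 0.3048 = 0.011707368 m/s^2. Sum: 0.006763 + 0.011707368 = 0.018470368 m/s^2. 1 Gal = 0.01 m/s^2, so 0.018470368 m/s^2 = 0.018470368 / 0.01 = 1.8470368 Gal ≈ 1.847 Gal (4 s.f.).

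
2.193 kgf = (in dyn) 2.151e+06. Check: 1 kgf = 9.80665 N, so 2.193 kgf = 2.193 * 9.80665 = 21.505983 N. 1 dyn = 1e-05 N, so 21.505983 N = 21.505983 / 1e-05 = 2150598.3 dyn ≈ 2.151e+06 dyn (4 s.f.).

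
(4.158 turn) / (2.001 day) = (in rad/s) 1 turn = 6.2831853 rad, so 4.158 turn = 4.158 * 6.2831853 = 26.125485 rad. 1 day = 86400 s, so 2.001 day = 2.001 * 86400 = 172886.4 s. Combine: 26.125485 rad / 172886.4 s = 0.00015111359 rad/s. Result: 0.00015111359 rad/s ≈ 0.0001511 rad/s (4 s.f.). Final answer: 0.0001511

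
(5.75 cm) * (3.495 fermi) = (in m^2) 2.01e-16. Check: 1 cm = 0.01 m, so 5.75 cm = 5.75 * 0.01 = 0.0575 m. 1 fermi = 1e-15 m, so 3.495 fermi = 3.495 * 1e-15 = 3.495e-15 m. Combine: 0.0575 m * 3.495e-15 m = 2.009625e-16 m^2. Result: 2.009625e-16 m^2 ≈ 2.01e-16 m^2 (4 s.f.).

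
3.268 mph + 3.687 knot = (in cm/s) 335.8. Check: 1 mph = 0.44704 m/s, so 3.268 mph = 3.268 * 0.44704 = 1.4609267 m/s. 1 knot = 0.51444444 m/s, so 3.687 knot = 3.687 * 0.51444444 = 1.8967567 m/s. Sum: 1.4609267 + 1.8967567 = 3.3576834 m/s. 1 cm/s = 0.01 m/s, so 3.3576834 m/s = 3.3576834 / 0.01 = 335.76834 cm/s ≈ 335.8 cm/s (4 s.f.).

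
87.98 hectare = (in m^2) 1 hectare = 10000 m^2, so 87.98 hectare = 87.98 * 10000 = 879800 m^2. Result: 879800 m^2 ≈ 8.798e+05 m^2 (4 s.f.). Final answer: 8.798e+05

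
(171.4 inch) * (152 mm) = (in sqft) 7.123. Check: 1 inch = 0.0254 m, so 171.4 inch = 171.4 * 0.0254 = 4.35356 m. 1 mm = 0.001 m, so 152 mm = 152 * 0.001 = 0.152 m. Combine: 4.35356 m * 0.152 m = 0.66174112 m^2. 1 sqft = 0.09290304 m^2, so 0.66174112 m^2 = 0.66174112 / 0.09290304 = 7.1229221 sqft ≈ 7.123 sqft (4 s.f.).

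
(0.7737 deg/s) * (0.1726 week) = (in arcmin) 4.846e+06. Check: 1 deg/s = 0.017453293 rad/s, so 0.7737 deg/s = 0.7737 * 0.017453293 = 0.013503612 rad/s. 1 week = 604800 s, so 0.1726 week = 0.1726 * 604800 = 104388.48 s. Combine: 0.013503612 rad/s * 104388.48 s = 1409.6216 rad. 1 arcmin = 0.00029088821 rad, so 1409.6216 rad = 1409.6216 / 0.00029088821 = 4845922 arcmin ≈ 4.846e+06 arcmin (4 s.f.).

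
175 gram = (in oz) 6.173. Check: 1 gram = 0.001 kg, so 175 gram = 175 * 0.001 = 0.175 kg. 1 oz = 0.028349523 kg, so 0.175 kg = 0.175 / 0.028349523 = 6.1729433 oz ≈ 6.173 oz (4 s.f.).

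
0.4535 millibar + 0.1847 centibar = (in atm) 0.00227. Check: 1 millibar = 100 Pa, so 0.4535 millibar = 0.4535 * 100 = 45.35 Pa. 1 centibar = 1000 Pa, so 0.1847 centibar = 0.1847 * 1000 = 184.7 Pa. Sum: 45.35 + 184.7 = 230.05 Pa. 1 atm = 101325 Pa, so 230.05 Pa = 230.05 / 101325 = 0.002270417 atm ≈ 0.00227 atm (4 s.f.).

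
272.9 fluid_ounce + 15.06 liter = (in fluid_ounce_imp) 1 fluid_ounce = 2.957353e-05 m^3, so 272.9 fluid_ounce = 272.9 * 2.957353e-05 = 0.0080706162 m^3. 1 liter = 0.001 m^3, so 15.06 liter = 15.06 * 0.001 = 0.01506 m^3. Sum: 0.0080706162 + 0.01506 = 0.023130616 m^3. 1 fluid_ounce_imp = 2.8413063e-05 m^3, so 0.023130616 m^3 = 0.023130616 / 2.8413063e-05 = 814.08388 fluid_ounce_imp ≈ 814.1 fluid_ounce_imp (4 s.f.). Final answer: 814.1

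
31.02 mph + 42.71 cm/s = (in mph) 1 mph = 0.44704 m/s, so 31.02 mph = 31.02 * 0.44704 = 13.867181 m/s. 1 cm/s = 0.01 m/s, so 42.71 cm/s = 42.71 * 0.01 = 0.4271 m/s. Sum: 13.867181 + 0.4271 = 14.294281 m/s. 1 mph = 0.44704 m/s, so 14.294281 m/s = 14.294281 / 0.44704 = 31.975395 mph ≈ 31.98 mph (4 s.f.). Final answer: 31.98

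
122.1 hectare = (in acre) 1 hectare = 10000 m^2, so 122.1 hectare = 122.1 * 10000 = 1221000 m^2. 1 acre = 4046.8564 m^2, so 1221000 m^2 = 1221000 / 4046.8564 = 301.71567 acre ≈ 301.7 acre (4 s.f.). Final answer: 301.7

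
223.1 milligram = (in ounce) 0.00787. Check: 1 milligram = 1e-06 kg, so 223.1 milligram = 223.1 * 1e-06 = 0.0002231 kg. 1 ounce = 0.028349523 kg, so 0.0002231 kg = 0.0002231 / 0.028349523 = 0.0078696209 ounce ≈ 0.00787 ounce (4 s.f.).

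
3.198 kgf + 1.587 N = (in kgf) 3.36. Check: 1 kgf = 9.80665 N, so 3.198 kgf = 3.198 * 9.80665 = 31.361667 N. 1.587 N is already in N. Sum: 31.361667 + 1.587 = 32.948667 N. 1 kgf = 9.80665 N, so 32.948667 N = 32.948667 / 9.80665 = 3.359829 kgf ≈ 3.36 kgf (4 s.f.).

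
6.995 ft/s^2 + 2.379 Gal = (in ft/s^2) 1 ft/s^2 = 0.3048 m/s^2, so 6.995 ft/s^2 = 6.995 * 0.3048 = 2.132076 m/s^2. 1 Gal = 0.01 m/s^2, so 2.379 Gal = 2.379 * 0.01 = 0.02379 m/s^2. Sum: 2.132076 + 0.02379 = 2.155866 m/s^2. 1 ft/s^2 = 0.3048 m/s^2, so 2.155866 m/s^2 = 2.155866 / 0.3048 = 7.0730512 ft/s^2 ≈ 7.073 ft/s^2 (4 s.f.). Final answer: 7.073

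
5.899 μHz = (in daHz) 1 μHz = 1e-06 Hz, so 5.899 μHz = 5.899 * 1e-06 = 5.899e-06 Hz. 1 daHz = 10 Hz, so 5.899e-06 Hz = 5.899e-06 / 10 = 5.899e-07 daHz. Final answer: 5.899e-07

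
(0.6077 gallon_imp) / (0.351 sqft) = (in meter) 0.08472. Check: 1 gallon_imp = 0.00454609 m^3, so 0.6077 gallon_imp = 0.6077 * 0.00454609 = 0.0027626589 m^3. 1 sqft = 0.09290304 m^2, so 0.351 sqft = 0.351 * 0.09290304 = 0.032608967 m^2. Combine: 0.0027626589 m^3 / 0.032608967 m^2 = 0.084720834 m. 0.084720834 m = 0.084720834 meter ≈ 0.08472 meter (4 s.f.).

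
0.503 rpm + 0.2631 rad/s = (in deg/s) 1 rpm = 0.10471976 rad/s, so 0.503 rpm = 0.503 * 0.10471976 = 0.052674037 rad/s. 0.2631 rad/s is already in rad/s. Sum: 0.052674037 + 0.2631 = 0.31577404 rad/s. 1 deg/s = 0.017453293 rad/s, so 0.31577404 rad/s = 0.31577404 / 0.017453293 = 18.09252 deg/s ≈ 18.09 deg/s (4 s.f.). Final answer: 18.09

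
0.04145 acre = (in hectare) 0.01677. Check: 1 acre = 4046.8564 m^2, so 0.04145 acre = 0.04145 * 4046.8564 = 167.7422 m^2. 1 hectare = 10000 m^2, so 167.7422 m^2 = 167.7422 / 10000 = 0.01677422 hectare ≈ 0.01677 hectare (4 s.f.).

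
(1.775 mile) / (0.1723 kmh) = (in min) 1 mile = 1609.344 m, so 1.775 mile = 1.775 * 1609.344 = 2856.5856 m. 1 kmh = 0.27777778 m/s, so 0.1723 kmh = 0.1723 * 0.27777778 = 0.047861111 m/s. Combine: 2856.5856 m / 0.047861111 m/s = 59684.899 s. 1 min = 60 s, so 59684.899 s = 59684.899 / 60 = 994.74832 min ≈ 994.7 min (4 s.f.). Final answer: 994.7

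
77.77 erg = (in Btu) 1 erg = 1e-07 J, so 77.77 erg = 77.77 * 1e-07 = 7.777e-06 J. 1 Btu = 1055.0559 J, so 7.777e-06 J = 7.777e-06 / 1055.0559 = 7.3711737e-09 Btu ≈ 7.371e-09 Btu (4 s.f.). Final answer: 7.371e-09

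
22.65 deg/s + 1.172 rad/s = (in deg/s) 89.8. Check: 1 deg/s = 0.017453293 rad/s, so 22.65 deg/s = 22.65 * 0.017453293 = 0.39531708 rad/s. 1.172 rad/s is already in rad/s. Sum: 0.39531708 + 1.172 = 1.5673171 rad/s. 1 deg/s = 0.017453293 rad/s, so 1.5673171 rad/s = 1.5673171 / 0.017453293 = 89.800654 deg/s ≈ 89.8 deg/s (4 s.f.).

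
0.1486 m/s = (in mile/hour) 1 mile/hour = 0.44704 m/s, so 0.1486 m/s = 0.1486 / 0.44704 = 0.33240873 mile/hour ≈ 0.3324 mile/hour (4 s.f.). Final answer: 0.3324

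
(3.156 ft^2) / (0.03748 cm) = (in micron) 1 ft^2 = 0.09290304 m^2, so 3.156 ft^2 = 3.156 * 0.09290304 = 0.29320199 m^2. 1 cm = 0.01 m, so 0.03748 cm = 0.03748 * 0.01 = 0.0003748 m. Combine: 0.29320199 m^2 / 0.0003748 m = 782.28921 m. 1 micron = 1e-06 m, so 782.28921 m = 782.28921 / 1e-06 = 7.8228921e+08 micron ≈ 7.823e+08 micron (4 s.f.). Final answer: 7.823e+08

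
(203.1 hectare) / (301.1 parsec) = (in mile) 1.358e-16. Check: 1 hectare = 10000 m^2, so 203.1 hectare = 203.1 * 10000 = 2031000 m^2. 1 parsec = 3.0856776e+16 m, so 301.1 parsec = 301.1 * 3.0856776e+16 = 9.2909752e+18 m. Combine: 2031000 m^2 / 9.2909752e+18 m = 2.1859923e-13 m. 1 mile = 1609.344 m, so 2.1859923e-13 m = 2.1859923e-13 / 1609.344 = 1.3583126e-16 mile ≈ 1.358e-16 mile (4 s.f.).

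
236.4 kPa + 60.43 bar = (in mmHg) 1 kPa = 1000 Pa, so 236.4 kPa = 236.4 * 1000 = 236400 Pa. 1 bar = 100000 Pa, so 60.43 bar = 60.43 * 100000 = 6043000 Pa. Sum: 236400 + 6043000 = 6279400 Pa. 1 mmHg = 133.32237 Pa, so 6279400 Pa = 6279400 / 133.32237 = 47099.373 mmHg ≈ 4.71e+04 mmHg (4 s.f.). Final answer: 4.71e+04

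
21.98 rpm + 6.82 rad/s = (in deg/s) 1 rpm = 0.10471976 rad/s, so 21.98 rpm = 21.98 * 0.10471976 = 2.3017402 rad/s. 6.82 rad/s is already in rad/s. Sum: 2.3017402 + 6.82 = 9.1217402 rad/s. 1 deg/s = 0.017453293 rad/s, so 9.1217402 rad/s = 9.1217402 / 0.017453293 = 522.63722 deg/s ≈ 522.6 deg/s (4 s.f.). Final answer: 522.6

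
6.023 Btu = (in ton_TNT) 1.519e-06. Check: 1 Btu = 1055.0559 J, so 6.023 Btu = 6.023 * 1055.0559 = 6354.6014 J. 1 ton_TNT = 4.184e+09 J, so 6354.6014 J = 6354.6014 / 4.184e+09 = 1.5187862e-06 ton_TNT ≈ 1.519e-06 ton_TNT (4 s.f.).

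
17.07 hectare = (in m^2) 1.707e+05. Check: 1 hectare = 10000 m^2, so 17.07 hectare = 17.07 * 10000 = 170700 m^2. Result: 170700 m^2 ≈ 1.707e+05 m^2 (4 s.f.).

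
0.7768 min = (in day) 0.0005394. Check: 1 min = 60 s, so 0.7768 min = 0.7768 * 60 = 46.608 s. 1 day = 86400 s, so 46.608 s = 46.608 / 86400 = 0.00053944444 day ≈ 0.0005394 day (4 s.f.).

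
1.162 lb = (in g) 1 lb = 0.45359237 kg, so 1.162 lb = 1.162 * 0.45359237 = 0.52707433 kg. 1 g = 0.001 kg, so 0.52707433 kg = 0.52707433 / 0.001 = 527.07433 g ≈ 527.1 g (4 s.f.). Final answer: 527.1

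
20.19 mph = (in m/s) 9.026. Check: 1 mph = 0.44704 m/s, so 20.19 mph = 20.19 * 0.44704 = 9.0257376 m/s. Result: 9.0257376 m/s ≈ 9.026 m/s (4 s.f.).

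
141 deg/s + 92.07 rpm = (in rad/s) 12.1. Check: 1 deg/s = 0.017453293 rad/s, so 141 deg/s = 141 * 0.017453293 = 2.4609142 rad/s. 1 rpm = 0.10471976 rad/s, so 92.07 rpm = 92.07 * 0.10471976 = 9.6415479 rad/s. Sum: 2.4609142 + 9.6415479 = 12.102462 rad/s. Result: 12.102462 rad/s ≈ 12.1 rad/s (4 s.f.).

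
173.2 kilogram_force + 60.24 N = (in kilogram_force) 1 kilogram_force = 9.80665 N, so 173.2 kilogram_force = 173.2 * 9.80665 = 1698.5118 N. 60.24 N is already in N. Sum: 1698.5118 + 60.24 = 1758.7518 N. 1 kilogram_force = 9.80665 N, so 1758.7518 N = 1758.7518 / 9.80665 = 179.34277 kilogram_force ≈ 179.3 kilogram_force (4 s.f.). Final answer: 179.3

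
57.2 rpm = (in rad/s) 1 rpm = 0.10471976 rad/s, so 57.2 rpm = 57.2 * 0.10471976 = 5.98997 rad/s. Result: 5.98997 rad/s ≈ 5.99 rad/s (4 s.f.). Final answer: 5.99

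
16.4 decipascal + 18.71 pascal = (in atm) 0.0002008. Check: 1 decipascal = 0.1 Pa, so 16.4 decipascal = 16.4 * 0.1 = 1.64 Pa. 18.71 pascal = 18.71 Pa. Sum: 1.64 + 18.71 = 20.35 Pa. 1 atm = 101325 Pa, so 20.35 Pa = 20.35 / 101325 = 0.00020083888 atm ≈ 0.0002008 atm (4 s.f.).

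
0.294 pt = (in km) 1 pt = 0.00035277778 m, so 0.294 pt = 0.294 * 0.00035277778 = 0.00010371667 m. 1 km = 1000 m, so 0.00010371667 m = 0.00010371667 / 1000 = 1.0371667e-07 km ≈ 1.037e-07 km (4 s.f.). Final answer: 1.037e-07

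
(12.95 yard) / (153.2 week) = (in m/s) 1 yard = 0.9144 m, so 12.95 yard = 12.95 * 0.9144 = 11.84148 m. 1 week = 604800 s, so 153.2 week = 153.2 * 604800 = 92655360 s. Combine: 11.84148 m / 92655360 s = 1.2780135e-07 m/s. Result: 1.2780135e-07 m/s ≈ 1.278e-07 m/s (4 s.f.). Final answer: 1.278e-07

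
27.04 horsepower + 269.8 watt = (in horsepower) 1 horsepower = 745.69987 W, so 27.04 horsepower = 27.04 * 745.69987 = 20163.725 W. 269.8 watt = 269.8 W. Sum: 20163.725 + 269.8 = 20433.525 W. 1 horsepower = 745.69987 W, so 20433.525 W = 20433.525 / 745.69987 = 27.401808 horsepower ≈ 27.4 horsepower (4 s.f.). Final answer: 27.4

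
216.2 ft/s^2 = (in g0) 6.72. Check: 1 ft/s^2 = 0.3048 m/s^2, so 216.2 ft/s^2 = 216.2 * 0.3048 = 65.89776 m/s^2. 1 g0 = 9.80665 m/s^2, so 65.89776 m/s^2 = 65.89776 / 9.80665 = 6.7197014 g0 ≈ 6.72 g0 (4 s.f.).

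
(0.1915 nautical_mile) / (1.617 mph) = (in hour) 1 nautical_mile = 1852 m, so 0.1915 nautical_mile = 0.1915 * 1852 = 354.658 m. 1 mph = 0.44704 m/s, so 1.617 mph = 1.617 * 0.44704 = 0.72286368 m/s. Combine: 354.658 m / 0.72286368 m/s = 490.62916 s. 1 hour = 3600 s, so 490.62916 s = 490.62916 / 3600 = 0.13628588 hour ≈ 0.1363 hour (4 s.f.). Final answer: 0.1363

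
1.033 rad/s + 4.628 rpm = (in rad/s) 1.518. Check: 1.033 rad/s is already in rad/s. 1 rpm = 0.10471976 rad/s, so 4.628 rpm = 4.628 * 0.10471976 = 0.48464303 rad/s. Sum: 1.033 + 0.48464303 = 1.517643 rad/s. Result: 1.517643 rad/s ≈ 1.518 rad/s (4 s.f.).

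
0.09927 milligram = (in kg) 1 milligram = 1e-06 kg, so 0.09927 milligram = 0.09927 * 1e-06 = 9.927e-08 kg. Result: 9.927e-08 kg. Final answer: 9.927e-08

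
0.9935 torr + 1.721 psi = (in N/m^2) 1 torr = 133.32237 Pa, so 0.9935 torr = 0.9935 * 133.32237 = 132.45577 Pa. 1 psi = 6894.7573 Pa, so 1.721 psi = 1.721 * 6894.7573 = 11865.877 Pa. Sum: 132.45577 + 11865.877 = 11998.333 Pa. 11998.333 Pa = 11998.333 N/m^2 ≈ 1.2e+04 N/m^2 (4 s.f.). Final answer: 1.2e+04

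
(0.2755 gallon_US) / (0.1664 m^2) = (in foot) 1 gallon_US = 0.0037854118 m^3, so 0.2755 gallon_US = 0.2755 * 0.0037854118 = 0.0010428809 m^3. 0.1664 m^2 is already in m^2. Combine: 0.0010428809 m^3 / 0.1664 m^2 = 0.0062673134 m. 1 foot = 0.3048 m, so 0.0062673134 m = 0.0062673134 / 0.3048 = 0.020562052 foot ≈ 0.02056 foot (4 s.f.). Final answer: 0.02056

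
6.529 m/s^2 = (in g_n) 1 g_n = 9.80665 m/s^2, so 6.529 m/s^2 = 6.529 / 9.80665 = 0.66577272 g_n ≈ 0.6658 g_n (4 s.f.). Final answer: 0.6658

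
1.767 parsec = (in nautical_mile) 1 parsec = 3.0856776e+16 m, so 1.767 parsec = 1.767 * 3.0856776e+16 = 5.4523923e+16 m. 1 nautical_mile = 1852 m, so 5.4523923e+16 m = 5.4523923e+16 / 1852 = 2.9440563e+13 nautical_mile ≈ 2.944e+13 nautical_mile (4 s.f.). Final answer: 2.944e+13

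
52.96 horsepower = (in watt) 3.949e+04. Check: 1 horsepower = 745.69987 W, so 52.96 horsepower = 52.96 * 745.69987 = 39492.265 W. 39492.265 W = 39492.265 watt ≈ 3.949e+04 watt (4 s.f.).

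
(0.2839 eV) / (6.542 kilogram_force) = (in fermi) 1 eV = 1.6021766e-19 J, so 0.2839 eV = 0.2839 * 1.6021766e-19 = 4.5485795e-20 J. 1 kilogram_force = 9.80665 N, so 6.542 kilogram_force = 6.542 * 9.80665 = 64.155104 N. Combine: 4.5485795e-20 J / 64.155104 N = 7.0899728e-22 m. 1 fermi = 1e-15 m, so 7.0899728e-22 m = 7.0899728e-22 / 1e-15 = 7.0899728e-07 fermi ≈ 7.09e-07 fermi (4 s.f.). Final answer: 7.09e-07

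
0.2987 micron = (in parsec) 1 micron = 1e-06 m, so 0.2987 micron = 0.2987 * 1e-06 = 2.987e-07 m. 1 parsec = 3.0856776e+16 m, so 2.987e-07 m = 2.987e-07 / 3.0856776e+16 = 9.6802077e-24 parsec ≈ 9.68e-24 parsec (4 s.f.). Final answer: 9.68e-24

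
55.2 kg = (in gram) 5.52e+04. Check: 1 gram = 0.001 kg, so 55.2 kg = 55.2 / 0.001 = 55200 gram ≈ 5.52e+04 gram (4 s.f.).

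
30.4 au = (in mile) 1 au = 1.4959787e+11 m, so 30.4 au = 30.4 * 1.4959787e+11 = 4.5477753e+12 m. 1 mile = 1609.344 m, so 4.5477753e+12 m = 4.5477753e+12 / 1609.344 = 2.8258565e+09 mile ≈ 2.826e+09 mile (4 s.f.). Final answer: 2.826e+09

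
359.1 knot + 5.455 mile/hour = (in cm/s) 1.872e+04. Check: 1 knot = 0.51444444 m/s, so 359.1 knot = 359.1 * 0.51444444 = 184.737 m/s. 1 mile/hour = 0.44704 m/s, so 5.455 mile/hour = 5.455 * 0.44704 = 2.4386032 m/s. Sum: 184.737 + 2.4386032 = 187.1756 m/s. 1 cm/s = 0.01 m/s, so 187.1756 m/s = 187.1756 / 0.01 = 18717.56 cm/s ≈ 1.872e+04 cm/s (4 s.f.).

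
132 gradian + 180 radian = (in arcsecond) 1 gradian = 0.015707963 rad, so 132 gradian = 132 * 0.015707963 = 2.0734512 rad. 180 radian = 180 rad. Sum: 2.0734512 + 180 = 182.07345 rad. 1 arcsecond = 4.8481368e-06 rad, so 182.07345 rad = 182.07345 / 4.8481368e-06 = 37555345 arcsecond ≈ 3.756e+07 arcsecond (4 s.f.). Final answer: 3.756e+07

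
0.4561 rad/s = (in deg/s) 1 deg/s = 0.017453293 rad/s, so 0.4561 rad/s = 0.4561 / 0.017453293 = 26.132605 deg/s ≈ 26.13 deg/s (4 s.f.). Final answer: 26.13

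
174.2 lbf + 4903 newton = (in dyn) 5.678e+08. Check: 1 lbf = 4.4482216 N, so 174.2 lbf = 174.2 * 4.4482216 = 774.88021 N. 4903 newton = 4903 N. Sum: 774.88021 + 4903 = 5677.8802 N. 1 dyn = 1e-05 N, so 5677.8802 N = 5677.8802 / 1e-05 = 5.6778802e+08 dyn ≈ 5.678e+08 dyn (4 s.f.).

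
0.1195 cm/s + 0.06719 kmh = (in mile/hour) 0.04442. Check: 1 cm/s = 0.01 m/s, so 0.1195 cm/s = 0.1195 * 0.01 = 0.001195 m/s. 1 kmh = 0.27777778 m/s, so 0.06719 kmh = 0.06719 * 0.27777778 = 0.018663889 m/s. Sum: 0.001195 + 0.018663889 = 0.019858889 m/s. 1 mile/hour = 0.44704 m/s, so 0.019858889 m/s = 0.019858889 / 0.44704 = 0.044423069 mile/hour ≈ 0.04442 mile/hour (4 s.f.).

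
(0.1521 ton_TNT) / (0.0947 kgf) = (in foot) 1 ton_TNT = 4.184e+09 J, so 0.1521 ton_TNT = 0.1521 * 4.184e+09 = 6.363864e+08 J. 1 kgf = 9.80665 N, so 0.0947 kgf = 0.0947 * 9.80665 = 0.92868976 N. Combine: 6.363864e+08 J / 0.92868976 N = 6.8525188e+08 m. 1 foot = 0.3048 m, so 6.8525188e+08 m = 6.8525188e+08 / 0.3048 = 2.2482017e+09 foot ≈ 2.248e+09 foot (4 s.f.). Final answer: 2.248e+09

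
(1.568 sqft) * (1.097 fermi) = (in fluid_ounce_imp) 5.624e-12. Check: 1 sqft = 0.09290304 m^2, so 1.568 sqft = 1.568 * 0.09290304 = 0.14567197 m^2. 1 fermi = 1e-15 m, so 1.097 fermi = 1.097 * 1e-15 = 1.097e-15 m. Combine: 0.14567197 m^2 * 1.097e-15 m = 1.5980215e-16 m^3. 1 fluid_ounce_imp = 2.8413063e-05 m^3, so 1.5980215e-16 m^3 = 1.5980215e-16 / 2.8413063e-05 = 5.6242493e-12 fluid_ounce_imp ≈ 5.624e-12 fluid_ounce_imp (4 s.f.).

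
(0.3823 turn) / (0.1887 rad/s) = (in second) 12.73. Check: 1 turn = 6.2831853 rad, so 0.3823 turn = 0.3823 * 6.2831853 = 2.4020617 rad. 0.1887 rad/s is already in rad/s. Combine: 2.4020617 rad / 0.1887 rad/s = 12.729527 s. 12.729527 s = 12.729527 second ≈ 12.73 second (4 s.f.).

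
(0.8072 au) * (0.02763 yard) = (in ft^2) 3.284e+10. Check: 1 au = 1.4959787e+11 m, so 0.8072 au = 0.8072 * 1.4959787e+11 = 1.207554e+11 m. 1 yard = 0.9144 m, so 0.02763 yard = 0.02763 * 0.9144 = 0.025264872 m. Combine: 1.207554e+11 m * 0.025264872 m = 3.0508698e+09 m^2. 1 ft^2 = 0.09290304 m^2, so 3.0508698e+09 m^2 = 3.0508698e+09 / 0.09290304 = 3.2839289e+10 ft^2 ≈ 3.284e+10 ft^2 (4 s.f.).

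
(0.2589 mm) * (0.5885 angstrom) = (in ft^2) 1.64e-13. Check: 1 mm = 0.001 m, so 0.2589 mm = 0.2589 * 0.001 = 0.0002589 m. 1 angstrom = 1e-10 m, so 0.5885 angstrom = 0.5885 * 1e-10 = 5.885e-11 m. Combine: 0.0002589 m * 5.885e-11 m = 1.5236265e-14 m^2. 1 ft^2 = 0.09290304 m^2, so 1.5236265e-14 m^2 = 1.5236265e-14 / 0.09290304 = 1.6400179e-13 ft^2 ≈ 1.64e-13 ft^2 (4 s.f.).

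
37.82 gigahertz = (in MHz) 3.782e+04. Check: 1 gigahertz = 1e+09 Hz, so 37.82 gigahertz = 37.82 * 1e+09 = 3.782e+10 Hz. 1 MHz = 1000000 Hz, so 3.782e+10 Hz = 3.782e+10 / 1000000 = 37820 MHz ≈ 3.782e+04 MHz (4 s.f.).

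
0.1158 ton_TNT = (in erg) 4.845e+15. Check: 1 ton_TNT = 4.184e+09 J, so 0.1158 ton_TNT = 0.1158 * 4.184e+09 = 4.845072e+08 J. 1 erg = 1e-07 J, so 4.845072e+08 J = 4.845072e+08 / 1e-07 = 4.845072e+15 erg ≈ 4.845e+15 erg (4 s.f.).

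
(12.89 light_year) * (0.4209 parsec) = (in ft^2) 1 light_year = 9.4607305e+15 m, so 12.89 light_year = 12.89 * 9.4607305e+15 = 1.2194882e+17 m. 1 parsec = 3.0856776e+16 m, so 0.4209 parsec = 0.4209 * 3.0856776e+16 = 1.2987617e+16 m. Combine: 1.2194882e+17 m * 1.2987617e+16 m = 1.5838245e+33 m^2. 1 ft^2 = 0.09290304 m^2, so 1.5838245e+33 m^2 = 1.5838245e+33 / 0.09290304 = 1.7048145e+34 ft^2 ≈ 1.705e+34 ft^2 (4 s.f.). Final answer: 1.705e+34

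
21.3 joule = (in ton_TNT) 21.3 joule = 21.3 J. 1 ton_TNT = 4.184e+09 J, so 21.3 J = 21.3 / 4.184e+09 = 5.0908222e-09 ton_TNT ≈ 5.091e-09 ton_TNT (4 s.f.). Final answer: 5.091e-09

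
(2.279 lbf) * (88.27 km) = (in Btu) 848.1. Check: 1 lbf = 4.4482216 N, so 2.279 lbf = 2.279 * 4.4482216 = 10.137497 N. 1 km = 1000 m, so 88.27 km = 88.27 * 1000 = 88270 m. Combine: 10.137497 N * 88270 m = 894836.87 J. 1 Btu = 1055.0559 J, so 894836.87 J = 894836.87 / 1055.0559 = 848.1417 Btu ≈ 848.1 Btu (4 s.f.).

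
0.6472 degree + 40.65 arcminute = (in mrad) 23.12. Check: 1 degree = 0.017453293 rad, so 0.6472 degree = 0.6472 * 0.017453293 = 0.011295771 rad. 1 arcminute = 0.00029088821 rad, so 40.65 arcminute = 40.65 * 0.00029088821 = 0.011824606 rad. Sum: 0.011295771 + 0.011824606 = 0.023120377 rad. 1 mrad = 0.001 rad, so 0.023120377 rad = 0.023120377 / 0.001 = 23.120377 mrad ≈ 23.12 mrad (4 s.f.).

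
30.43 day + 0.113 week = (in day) 31.22. Check: 1 day = 86400 s, so 30.43 day = 30.43 * 86400 = 2629152 s. 1 week = 604800 s, so 0.113 week = 0.113 * 604800 = 68342.4 s. Sum: 2629152 + 68342.4 = 2697494.4 s. 1 day = 86400 s, so 2697494.4 s = 2697494.4 / 86400 = 31.221 day ≈ 31.22 day (4 s.f.).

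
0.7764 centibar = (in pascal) 1 centibar = 1000 Pa, so 0.7764 centibar = 0.7764 * 1000 = 776.4 Pa. 776.4 Pa = 776.4 pascal. Final answer: 776.4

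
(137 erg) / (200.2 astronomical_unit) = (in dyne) 4.574e-14. Check: 1 erg = 1e-07 J, so 137 erg = 137 * 1e-07 = 1.37e-05 J. 1 astronomical_unit = 1.4959787e+11 m, so 200.2 astronomical_unit = 200.2 * 1.4959787e+11 = 2.9949494e+13 m. Combine: 1.37e-05 J / 2.9949494e+13 m = 4.5743678e-19 N. 1 dyne = 1e-05 N, so 4.5743678e-19 N = 4.5743678e-19 / 1e-05 = 4.5743678e-14 dyne ≈ 4.574e-14 dyne (4 s.f.).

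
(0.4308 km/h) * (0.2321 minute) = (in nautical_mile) 0.0008998. Check: 1 km/h = 0.27777778 m/s, so 0.4308 km/h = 0.4308 * 0.27777778 = 0.11966667 m/s. 1 minute = 60 s, so 0.2321 minute = 0.2321 * 60 = 13.926 s. Combine: 0.11966667 m/s * 13.926 s = 1.666478 m. 1 nautical_mile = 1852 m, so 1.666478 m = 1.666478 / 1852 = 0.00089982613 nautical_mile ≈ 0.0008998 nautical_mile (4 s.f.).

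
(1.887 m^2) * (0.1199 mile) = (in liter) 3.641e+05. Check: 1.887 m^2 is already in m^2. 1 mile = 1609.344 m, so 0.1199 mile = 0.1199 * 1609.344 = 192.96035 m. Combine: 1.887 m^2 * 192.96035 m = 364.11617 m^3. 1 liter = 0.001 m^3, so 364.11617 m^3 = 364.11617 / 0.001 = 364116.17 liter ≈ 3.641e+05 liter (4 s.f.).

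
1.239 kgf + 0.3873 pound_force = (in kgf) 1 kgf = 9.80665 N, so 1.239 kgf = 1.239 * 9.80665 = 12.150439 N. 1 pound_force = 4.4482216 N, so 0.3873 pound_force = 0.3873 * 4.4482216 = 1.7227962 N. Sum: 12.150439 + 1.7227962 = 13.873236 N. 1 kgf = 9.80665 N, so 13.873236 N = 13.873236 / 9.80665 = 1.4146763 kgf ≈ 1.415 kgf (4 s.f.). Final answer: 1.415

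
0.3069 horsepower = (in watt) 228.9. Check: 1 horsepower = 745.69987 W, so 0.3069 horsepower = 0.3069 * 745.69987 = 228.85529 W. 228.85529 W = 228.85529 watt ≈ 228.9 watt (4 s.f.).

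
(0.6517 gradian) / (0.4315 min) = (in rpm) 0.003776. Check: 1 gradian = 0.015707963 rad, so 0.6517 gradian = 0.6517 * 0.015707963 = 0.01023688 rad. 1 min = 60 s, so 0.4315 min = 0.4315 * 60 = 25.89 s. Combine: 0.01023688 rad / 25.89 s = 0.00039539898 rad/s. 1 rpm = 0.10471976 rad/s, so 0.00039539898 rad/s = 0.00039539898 / 0.10471976 = 0.0037757822 rpm ≈ 0.003776 rpm (4 s.f.).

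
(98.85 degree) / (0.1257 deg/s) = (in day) 1 degree = 0.017453293 rad, so 98.85 degree = 98.85 * 0.017453293 = 1.725258 rad. 1 deg/s = 0.017453293 rad/s, so 0.1257 deg/s = 0.1257 * 0.017453293 = 0.0021938789 rad/s. Combine: 1.725258 rad / 0.0021938789 rad/s = 786.39618 s. 1 day = 86400 s, so 786.39618 s = 786.39618 / 86400 = 0.0091018077 day ≈ 0.009102 day (4 s.f.). Final answer: 0.009102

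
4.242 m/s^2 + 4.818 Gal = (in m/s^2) 4.29. Check: 4.242 m/s^2 is already in m/s^2. 1 Gal = 0.01 m/s^2, so 4.818 Gal = 4.818 * 0.01 = 0.04818 m/s^2. Sum: 4.242 + 0.04818 = 4.29018 m/s^2. Result: 4.29018 m/s^2 ≈ 4.29 m/s^2 (4 s.f.).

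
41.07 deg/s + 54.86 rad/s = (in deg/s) 1 deg/s = 0.017453293 rad/s, so 41.07 deg/s = 41.07 * 0.017453293 = 0.71680672 rad/s. 54.86 rad/s is already in rad/s. Sum: 0.71680672 + 54.86 = 55.576807 rad/s. 1 deg/s = 0.017453293 rad/s, so 55.576807 rad/s = 55.576807 / 0.017453293 = 3184.3165 deg/s ≈ 3184 deg/s (4 s.f.). Final answer: 3184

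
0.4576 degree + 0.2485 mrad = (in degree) 1 degree = 0.017453293 rad, so 0.4576 degree = 0.4576 * 0.017453293 = 0.0079866267 rad. 1 mrad = 0.001 rad, so 0.2485 mrad = 0.2485 * 0.001 = 0.0002485 rad. Sum: 0.0079866267 + 0.0002485 = 0.0082351267 rad. 1 degree = 0.017453293 rad, so 0.0082351267 rad = 0.0082351267 / 0.017453293 = 0.471838 degree ≈ 0.4718 degree (4 s.f.). Final answer: 0.4718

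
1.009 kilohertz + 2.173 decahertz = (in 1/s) 1 kilohertz = 1000 Hz, so 1.009 kilohertz = 1.009 * 1000 = 1009 Hz. 1 decahertz = 10 Hz, so 2.173 decahertz = 2.173 * 10 = 21.73 Hz. Sum: 1009 + 21.73 = 1030.73 Hz. 1030.73 Hz = 1030.73 1/s ≈ 1031 1/s (4 s.f.). Final answer: 1031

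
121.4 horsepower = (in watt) 9.053e+04. Check: 1 horsepower = 745.69987 W, so 121.4 horsepower = 121.4 * 745.69987 = 90527.964 W. 90527.964 W = 90527.964 watt ≈ 9.053e+04 watt (4 s.f.).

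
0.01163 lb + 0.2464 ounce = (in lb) 1 lb = 0.45359237 kg, so 0.01163 lb = 0.01163 * 0.45359237 = 0.0052752793 kg. 1 ounce = 0.028349523 kg, so 0.2464 ounce = 0.2464 * 0.028349523 = 0.0069853225 kg. Sum: 0.0052752793 + 0.0069853225 = 0.012260602 kg. 1 lb = 0.45359237 kg, so 0.012260602 kg = 0.012260602 / 0.45359237 = 0.02703 lb. Final answer: 0.02703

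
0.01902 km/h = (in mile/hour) 0.01182. Check: 1 km/h = 0.27777778 m/s, so 0.01902 km/h = 0.01902 * 0.27777778 = 0.0052833333 m/s. 1 mile/hour = 0.44704 m/s, so 0.0052833333 m/s = 0.0052833333 / 0.44704 = 0.01181848 mile/hour ≈ 0.01182 mile/hour (4 s.f.).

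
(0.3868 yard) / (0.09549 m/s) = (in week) 6.124e-06. Check: 1 yard = 0.9144 m, so 0.3868 yard = 0.3868 * 0.9144 = 0.35368992 m. 0.09549 m/s is already in m/s. Combine: 0.35368992 m / 0.09549 m/s = 3.7039472 s. 1 week = 604800 s, so 3.7039472 s = 3.7039472 / 604800 = 6.1242514e-06 week ≈ 6.124e-06 week (4 s.f.).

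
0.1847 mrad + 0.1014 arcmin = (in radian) 0.0002142. Check: 1 mrad = 0.001 rad, so 0.1847 mrad = 0.1847 * 0.001 = 0.0001847 rad. 1 arcmin = 0.00029088821 rad, so 0.1014 arcmin = 0.1014 * 0.00029088821 = 2.9496064e-05 rad. Sum: 0.0001847 + 2.9496064e-05 = 0.00021419606 rad. 0.00021419606 rad = 0.00021419606 radian ≈ 0.0002142 radian (4 s.f.).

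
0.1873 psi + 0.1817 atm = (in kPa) 19.7. Check: 1 psi = 6894.7573 Pa, so 0.1873 psi = 0.1873 * 6894.7573 = 1291.388 Pa. 1 atm = 101325 Pa, so 0.1817 atm = 0.1817 * 101325 = 18410.752 Pa. Sum: 1291.388 + 18410.752 = 19702.141 Pa. 1 kPa = 1000 Pa, so 19702.141 Pa = 19702.141 / 1000 = 19.702141 kPa ≈ 19.7 kPa (4 s.f.).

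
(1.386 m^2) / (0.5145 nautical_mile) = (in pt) 1.386 m^2 is already in m^2. 1 nautical_mile = 1852 m, so 0.5145 nautical_mile = 0.5145 * 1852 = 952.854 m. Combine: 1.386 m^2 / 952.854 m = 0.0014545775 m. 1 pt = 0.00035277778 m, so 0.0014545775 m = 0.0014545775 / 0.00035277778 = 4.1232118 pt ≈ 4.123 pt (4 s.f.). Final answer: 4.123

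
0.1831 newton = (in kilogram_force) 0.01867. Check: 0.1831 newton = 0.1831 N. 1 kilogram_force = 9.80665 N, so 0.1831 N = 0.1831 / 9.80665 = 0.018671004 kilogram_force ≈ 0.01867 kilogram_force (4 s.f.).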